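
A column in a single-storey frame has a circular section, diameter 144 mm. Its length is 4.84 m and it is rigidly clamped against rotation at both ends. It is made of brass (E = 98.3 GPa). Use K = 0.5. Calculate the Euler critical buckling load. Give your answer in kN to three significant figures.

P_cr ≈ 3500 kN

I = πd⁴/64 = π×144⁴/64 = 2.111×10^7 mm⁴
I = 2.111×10^7 mm⁴ = 2.111×10^-5 m⁴
Effective length L_e = K·L = 0.5 × 4.84 = 2.420 m
P_cr = π²EI / L_e² = π² × 98.3×10⁹ × 2.111×10^-5 / 2.420² = 3.497×10^6 N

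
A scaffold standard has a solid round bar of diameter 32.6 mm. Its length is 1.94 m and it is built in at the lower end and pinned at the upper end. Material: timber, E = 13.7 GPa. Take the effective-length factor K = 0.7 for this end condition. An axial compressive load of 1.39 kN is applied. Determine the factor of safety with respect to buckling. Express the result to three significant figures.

I = πd⁴/64 = π×32.6⁴/64 = 5.544×10^4 mm⁴
I = 5.544×10^4 mm⁴ = 5.544×10^-8 m⁴
Effective length L_e = K·L = 0.7 × 1.94 = 1.358 m
P_cr = π²EI / L_e² = π² × 13.7×10⁹ × 5.544×10^-8 / 1.358² = 4.065×10^3 N
Factor of safety n = P_cr / P = 4.0650 / 1.39 = 2.92

n ≈ 2.92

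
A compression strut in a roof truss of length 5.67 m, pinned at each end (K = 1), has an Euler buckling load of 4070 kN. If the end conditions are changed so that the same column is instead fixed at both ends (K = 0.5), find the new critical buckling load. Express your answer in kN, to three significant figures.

P_cr ≈ 16300 kN

P_cr ∝ 1/K², so P_cr,new = P_cr,old × (K_old/K_new)² = 4070 × (1/0.5)²
= 4070 × 4.000 = 16300 kN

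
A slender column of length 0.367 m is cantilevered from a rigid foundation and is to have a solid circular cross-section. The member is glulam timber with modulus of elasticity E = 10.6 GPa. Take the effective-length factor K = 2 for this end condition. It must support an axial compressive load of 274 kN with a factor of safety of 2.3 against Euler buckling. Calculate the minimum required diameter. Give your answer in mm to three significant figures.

Required P_cr = n·P = 2.3 × 274 = 630.2 kN
L_e = K·L = 2 × 0.367 = 0.7340 m
Required I = P_cr·L_e²/(π²E) = 6.302×10^5 × 0.7340² / (π² × 1.06×10^10) = 3.245×10^-6 m⁴
I_req = 3.245×10^6 mm⁴
Solid circle: I = πd⁴/64  ⇒  d = (64I/π)^(1/4) = (64×3.245×10^6/π)^(1/4) = 90.2 mm

d ≈ 90.2 mm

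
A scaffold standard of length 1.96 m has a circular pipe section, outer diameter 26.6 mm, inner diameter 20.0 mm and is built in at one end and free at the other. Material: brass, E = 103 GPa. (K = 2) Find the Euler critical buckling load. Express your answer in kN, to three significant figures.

d_o = 26.6 mm, d_i = 20.0 mm
I = π(d_o⁴ − d_i⁴)/64 = π(26.6⁴ − 20.00⁴)/64 = 1.672×10^4 mm⁴
I = 1.672×10^4 mm⁴ = 1.672×10^-8 m⁴
Effective length L_e = K·L = 2 × 1.96 = 3.920 m
P_cr = π²EI / L_e² = π² × 103×10⁹ × 1.672×10^-8 / 3.920² = 1.106×10^3 N

P_cr ≈ 1.11 kN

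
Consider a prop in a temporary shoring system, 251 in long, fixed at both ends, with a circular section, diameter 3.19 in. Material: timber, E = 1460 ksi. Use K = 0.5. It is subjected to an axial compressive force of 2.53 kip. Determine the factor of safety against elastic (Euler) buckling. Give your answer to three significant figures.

n ≈ 1.84

I = πd⁴/64 = π×3.19⁴/64 = 5.083 in⁴
Effective length L_e = K·L = 0.5 × 251 = 125.5 in
P_cr = π²EI / L_e² = π² × 1460×10³ × 5.083 / 125.5² = 4.650×10^3 lb
Factor of safety n = P_cr / P = 4.6505 / 2.53 = 1.84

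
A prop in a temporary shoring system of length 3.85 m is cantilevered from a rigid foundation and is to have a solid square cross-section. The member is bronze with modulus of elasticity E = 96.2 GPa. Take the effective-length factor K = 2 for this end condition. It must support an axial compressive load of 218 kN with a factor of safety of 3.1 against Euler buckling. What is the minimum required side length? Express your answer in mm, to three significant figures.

a ≈ 150 mm

Required P_cr = n·P = 3.1 × 218 = 675.8 kN
L_e = K·L = 2 × 3.85 = 7.700 m
Required I = P_cr·L_e²/(π²E) = 6.758×10^5 × 7.700² / (π² × 9.62×10^10) = 4.220×10^-5 m⁴
I_req = 4.220×10^7 mm⁴
Solid square: I = a⁴/12  ⇒  a = (12I)^(1/4) = (12×4.220×10^7)^(1/4) = 150 mm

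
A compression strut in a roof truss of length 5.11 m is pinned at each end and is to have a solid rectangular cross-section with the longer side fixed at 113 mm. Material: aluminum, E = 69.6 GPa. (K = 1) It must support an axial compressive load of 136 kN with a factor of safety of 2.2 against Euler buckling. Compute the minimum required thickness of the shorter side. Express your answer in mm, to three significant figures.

b ≈ 106 mm

Required P_cr = n·P = 2.2 × 136 = 299.2 kN
L_e = K·L = 1 × 5.11 = 5.110 m
Required I = P_cr·L_e²/(π²E) = 2.992×10^5 × 5.110² / (π² × 6.96×10^10) = 1.137×10^-5 m⁴
I_req = 1.137×10^7 mm⁴
Rectangle, weak axis: I_min = h·b³/12 with h = 113 mm fixed  ⇒  b = (12I/h)^(1/3) = 106 mm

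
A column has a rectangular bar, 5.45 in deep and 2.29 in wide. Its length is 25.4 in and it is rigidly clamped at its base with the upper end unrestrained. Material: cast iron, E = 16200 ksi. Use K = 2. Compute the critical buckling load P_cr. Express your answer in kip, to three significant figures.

Buckling occurs about the weak axis: I_min = h·b³/12 with b = 2.29 in (the shorter side).
I_min = 5.45×2.29³/12 = 5.454 in⁴
Effective length L_e = K·L = 2 × 25.4 = 50.80 in
P_cr = π²EI / L_e² = π² × 16200×10³ × 5.454 / 50.80² = 3.379×10^5 lb

P_cr ≈ 338 kip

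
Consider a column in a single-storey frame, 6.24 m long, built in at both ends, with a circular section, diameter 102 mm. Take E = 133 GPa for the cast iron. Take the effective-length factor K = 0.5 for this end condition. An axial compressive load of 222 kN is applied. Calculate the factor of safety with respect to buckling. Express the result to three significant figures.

n ≈ 3.23

I = πd⁴/64 = π×102⁴/64 = 5.313×10^6 mm⁴
I = 5.313×10^6 mm⁴ = 5.313×10^-6 m⁴
Effective length L_e = K·L = 0.5 × 6.24 = 3.120 m
P_cr = π²EI / L_e² = π² × 133×10⁹ × 5.313×10^-6 / 3.120² = 7.165×10^5 N
Factor of safety n = P_cr / P = 716.49 / 222 = 3.23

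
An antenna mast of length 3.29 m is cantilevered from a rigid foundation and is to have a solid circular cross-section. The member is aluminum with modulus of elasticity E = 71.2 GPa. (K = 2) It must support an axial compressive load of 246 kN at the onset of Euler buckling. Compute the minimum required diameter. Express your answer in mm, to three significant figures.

L_e = K·L = 2 × 3.29 = 6.580 m
Required I = P_cr·L_e²/(π²E) = 2.460×10^5 × 6.580² / (π² × 7.12×10^10) = 1.516×10^-5 m⁴
I_req = 1.516×10^7 mm⁴
Solid circle: I = πd⁴/64  ⇒  d = (64I/π)^(1/4) = (64×1.516×10^7/π)^(1/4) = 133 mm

d ≈ 133 mm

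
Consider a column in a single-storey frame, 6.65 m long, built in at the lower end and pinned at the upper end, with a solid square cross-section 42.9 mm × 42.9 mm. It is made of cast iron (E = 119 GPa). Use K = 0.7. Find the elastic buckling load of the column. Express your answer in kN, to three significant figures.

P_cr ≈ 15.3 kN

I = a⁴/12 = 42.9⁴/12 = 2.823×10^5 mm⁴
I = 2.823×10^5 mm⁴ = 2.823×10^-7 m⁴
Effective length L_e = K·L = 0.7 × 6.65 = 4.655 m
P_cr = π²EI / L_e² = π² × 119×10⁹ × 2.823×10^-7 / 4.655² = 1.530×10^4 N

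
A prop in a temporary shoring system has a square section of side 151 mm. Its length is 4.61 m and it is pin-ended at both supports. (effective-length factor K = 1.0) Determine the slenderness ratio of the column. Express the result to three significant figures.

λ ≈ 106

For a square r = a/√12 = 151/√12 = 43.59 mm
L_e = K·L = 1 × 4.61 m = 4.610 m = 4610.0 mm
λ = L_e / r_min = 4610.0 / 43.59 = 106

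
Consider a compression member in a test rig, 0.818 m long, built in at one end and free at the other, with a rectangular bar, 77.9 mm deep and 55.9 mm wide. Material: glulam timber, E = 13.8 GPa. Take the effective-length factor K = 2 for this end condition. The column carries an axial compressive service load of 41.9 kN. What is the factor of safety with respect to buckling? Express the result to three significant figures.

n ≈ 1.38

Buckling occurs about the weak axis: I_min = h·b³/12 with b = 55.9 mm (the shorter side).
I_min = 77.9×55.9³/12 = 1.134×10^6 mm⁴
I = 1.134×10^6 mm⁴ = 1.134×10^-6 m⁴
Effective length L_e = K·L = 2 × 0.818 = 1.636 m
P_cr = π²EI / L_e² = π² × 13.8×10⁹ × 1.134×10^-6 / 1.636² = 5.770×10^4 N
Factor of safety n = P_cr / P = 57.704 / 41.9 = 1.38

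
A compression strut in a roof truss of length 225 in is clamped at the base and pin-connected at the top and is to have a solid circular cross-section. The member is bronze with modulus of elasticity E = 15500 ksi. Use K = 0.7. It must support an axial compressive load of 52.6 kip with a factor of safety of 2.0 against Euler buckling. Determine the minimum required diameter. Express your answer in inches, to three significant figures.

d ≈ 4.32 in

Required P_cr = n·P = 2.0 × 52.6 = 105.2 kip
L_e = K·L = 0.7 × 225 = 157.5 in
Required I = P_cr·L_e²/(π²E) = 1.052×10^5 × 157.5² / (π² × 1.55×10^7) = 17.06 in⁴
Solid circle: I = πd⁴/64  ⇒  d = (64I/π)^(1/4) = (64×17.06/π)^(1/4) = 4.32 in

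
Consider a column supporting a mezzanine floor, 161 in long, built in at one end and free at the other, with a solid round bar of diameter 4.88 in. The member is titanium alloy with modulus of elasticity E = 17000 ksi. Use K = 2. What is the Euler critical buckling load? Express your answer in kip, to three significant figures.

I = πd⁴/64 = π×4.88⁴/64 = 27.84 in⁴
Effective length L_e = K·L = 2 × 161 = 322.0 in
P_cr = π²EI / L_e² = π² × 17000×10³ × 27.84 / 322.0² = 4.505×10^4 lb

P_cr ≈ 45.0 kip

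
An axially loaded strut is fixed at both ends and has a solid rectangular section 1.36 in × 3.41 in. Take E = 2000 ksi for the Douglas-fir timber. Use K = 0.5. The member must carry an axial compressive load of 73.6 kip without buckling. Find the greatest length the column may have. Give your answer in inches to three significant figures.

L_max ≈ 27.7 in

Buckling occurs about the weak axis: I_min = h·b³/12 with b = 1.36 in (the shorter side).
I_min = 3.41×1.36³/12 = 0.7148 in⁴
At the buckling limit P_cr = P = 7.360×10^4 lb
From P_cr = π²EI/(K·L)²:  L = (1/K)·√(π²EI/P_cr) = (1/0.5)·√(π²×2.00×10^6×0.7148/7.360×10^4)
L = 27.7 in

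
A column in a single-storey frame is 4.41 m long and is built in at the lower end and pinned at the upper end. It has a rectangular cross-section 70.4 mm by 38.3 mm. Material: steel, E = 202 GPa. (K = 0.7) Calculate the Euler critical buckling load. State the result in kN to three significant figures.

Buckling occurs about the weak axis: I_min = h·b³/12 with b = 38.3 mm (the shorter side).
I_min = 70.4×38.3³/12 = 3.296×10^5 mm⁴
I = 3.296×10^5 mm⁴ = 3.296×10^-7 m⁴
Effective length L_e = K·L = 0.7 × 4.41 = 3.087 m
P_cr = π²EI / L_e² = π² × 202×10⁹ × 3.296×10^-7 / 3.087² = 6.895×10^4 N

P_cr ≈ 69.0 kN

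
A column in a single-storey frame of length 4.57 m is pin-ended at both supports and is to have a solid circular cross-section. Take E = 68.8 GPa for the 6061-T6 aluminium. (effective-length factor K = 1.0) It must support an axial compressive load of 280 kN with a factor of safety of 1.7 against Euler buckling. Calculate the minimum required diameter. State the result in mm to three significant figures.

d ≈ 131 mm

Required P_cr = n·P = 1.7 × 280 = 476.0 kN
L_e = K·L = 1 × 4.57 = 4.570 m
Required I = P_cr·L_e²/(π²E) = 4.760×10^5 × 4.570² / (π² × 6.88×10^10) = 1.464×10^-5 m⁴
I_req = 1.464×10^7 mm⁴
Solid circle: I = πd⁴/64  ⇒  d = (64I/π)^(1/4) = (64×1.464×10^7/π)^(1/4) = 131 mm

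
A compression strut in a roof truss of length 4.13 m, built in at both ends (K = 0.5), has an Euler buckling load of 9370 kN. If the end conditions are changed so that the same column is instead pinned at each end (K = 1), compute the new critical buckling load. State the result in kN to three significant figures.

P_cr ≈ 2340 kN

P_cr ∝ 1/K², so P_cr,new = P_cr,old × (K_old/K_new)² = 9370 × (0.5/1)²
= 9370 × 0.2500 = 2340 kN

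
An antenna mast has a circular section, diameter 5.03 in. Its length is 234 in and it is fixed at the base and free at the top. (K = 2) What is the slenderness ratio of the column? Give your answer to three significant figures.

For a solid circle r = d/4 = 5.03/4 = 1.258 in
L_e = K·L = 2 × 234 = 468.0 in
λ = L_e / r_min = 468.00 / 1.258 = 372

λ ≈ 372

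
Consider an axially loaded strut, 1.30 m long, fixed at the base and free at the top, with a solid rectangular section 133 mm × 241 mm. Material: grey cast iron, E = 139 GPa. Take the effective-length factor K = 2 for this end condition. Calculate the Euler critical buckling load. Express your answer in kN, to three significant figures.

P_cr ≈ 9590 kN

Buckling occurs about the weak axis: I_min = h·b³/12 with b = 133 mm (the shorter side).
I_min = 241×133³/12 = 4.725×10^7 mm⁴
I = 4.725×10^7 mm⁴ = 4.725×10^-5 m⁴
Effective length L_e = K·L = 2 × 1.30 = 2.600 m
P_cr = π²EI / L_e² = π² × 139×10⁹ × 4.725×10^-5 / 2.600² = 9.589×10^6 N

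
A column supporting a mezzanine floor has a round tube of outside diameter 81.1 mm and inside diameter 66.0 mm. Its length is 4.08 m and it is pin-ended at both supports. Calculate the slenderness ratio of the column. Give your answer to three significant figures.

λ ≈ 156

d_o = 81.1 mm, d_i = 66.0 mm
I = π(d_o⁴ − d_i⁴)/64 = π(81.1⁴ − 66.00⁴)/64 = 1.192×10^6 mm⁴
A = 1.745×10^3 mm²;  r_min = √(I/A) = √(1.192×10^6/1.745×10^3) = 26.14 mm
L_e = K·L = 1 × 4.08 m = 4.080 m = 4080.0 mm
λ = L_e / r_min = 4080.0 / 26.14 = 156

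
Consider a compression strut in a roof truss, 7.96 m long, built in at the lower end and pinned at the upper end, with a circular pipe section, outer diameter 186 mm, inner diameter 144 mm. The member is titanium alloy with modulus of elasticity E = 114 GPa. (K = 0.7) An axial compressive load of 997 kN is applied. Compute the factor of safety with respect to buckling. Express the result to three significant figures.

n ≈ 1.37

d_o = 186 mm, d_i = 144 mm
I = π(d_o⁴ − d_i⁴)/64 = π(186⁴ − 144.0⁴)/64 = 3.765×10^7 mm⁴
I = 3.765×10^7 mm⁴ = 3.765×10^-5 m⁴
Effective length L_e = K·L = 0.7 × 7.96 = 5.572 m
P_cr = π²EI / L_e² = π² × 114×10⁹ × 3.765×10^-5 / 5.572² = 1.364×10^6 N
Factor of safety n = P_cr / P = 1364.2 / 997 = 1.37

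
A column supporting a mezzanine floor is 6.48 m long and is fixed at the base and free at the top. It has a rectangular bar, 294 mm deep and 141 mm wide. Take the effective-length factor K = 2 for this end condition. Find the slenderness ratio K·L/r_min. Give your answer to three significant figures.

λ ≈ 318

Buckling occurs about the weak axis: I_min = h·b³/12 with b = 141 mm (the shorter side).
I_min = 294×141³/12 = 6.868×10^7 mm⁴
A = 4.145×10^4 mm²;  r_min = √(I/A) = √(6.868×10^7/4.145×10^4) = 40.70 mm
L_e = K·L = 2 × 6.48 m = 12.96 m = 12960 mm
λ = L_e / r_min = 12960 / 40.70 = 318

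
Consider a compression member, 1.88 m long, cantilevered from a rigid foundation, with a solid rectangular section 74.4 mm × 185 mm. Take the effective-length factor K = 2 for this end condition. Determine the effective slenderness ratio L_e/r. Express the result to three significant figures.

λ ≈ 175

For a rectangle r_min = b/√12 = 74.4/√12 = 21.48 mm
L_e = K·L = 2 × 1.88 m = 3.760 m = 3760.0 mm
λ = L_e / r_min = 3760.0 / 21.48 = 175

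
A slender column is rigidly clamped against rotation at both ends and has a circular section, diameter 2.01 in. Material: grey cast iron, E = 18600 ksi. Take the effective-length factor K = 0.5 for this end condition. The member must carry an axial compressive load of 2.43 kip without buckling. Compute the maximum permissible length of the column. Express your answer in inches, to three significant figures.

I = πd⁴/64 = π×2.01⁴/64 = 0.8012 in⁴
At the buckling limit P_cr = P = 2.430×10^3 lb
From P_cr = π²EI/(K·L)²:  L = (1/K)·√(π²EI/P_cr) = (1/0.5)·√(π²×1.86×10^7×0.8012/2.430×10^3)
L = 492 in

L_max ≈ 492 in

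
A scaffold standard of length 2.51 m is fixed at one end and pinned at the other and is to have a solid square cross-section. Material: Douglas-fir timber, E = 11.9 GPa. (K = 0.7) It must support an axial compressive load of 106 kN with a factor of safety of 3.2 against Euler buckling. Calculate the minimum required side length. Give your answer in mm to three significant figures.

a ≈ 102 mm

Required P_cr = n·P = 3.2 × 106 = 339.2 kN
L_e = K·L = 0.7 × 2.51 = 1.757 m
Required I = P_cr·L_e²/(π²E) = 3.392×10^5 × 1.757² / (π² × 1.19×10^10) = 8.916×10^-6 m⁴
I_req = 8.916×10^6 mm⁴
Solid square: I = a⁴/12  ⇒  a = (12I)^(1/4) = (12×8.916×10^6)^(1/4) = 102 mm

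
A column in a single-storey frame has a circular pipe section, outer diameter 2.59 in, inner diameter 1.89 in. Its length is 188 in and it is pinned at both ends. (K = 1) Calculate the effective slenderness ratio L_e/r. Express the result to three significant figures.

λ ≈ 235

d_o = 2.59 in, d_i = 1.89 in
I = π(d_o⁴ − d_i⁴)/64 = π(2.59⁴ − 1.890⁴)/64 = 1.583 in⁴
A = 2.463 in²;  r_min = √(I/A) = √(1.583/2.463) = 0.8016 in
L_e = K·L = 1 × 188 = 188.0 in
λ = L_e / r_min = 188.00 / 0.8016 = 235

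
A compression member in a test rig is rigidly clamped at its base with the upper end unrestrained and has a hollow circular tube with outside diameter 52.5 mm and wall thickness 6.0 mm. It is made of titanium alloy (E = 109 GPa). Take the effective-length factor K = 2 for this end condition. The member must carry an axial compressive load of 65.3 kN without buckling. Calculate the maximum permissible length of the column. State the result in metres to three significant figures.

L_max ≈ 0.996 m

Inner diameter d_i = 52.5 − 2×6.0 = 40.50 mm
I = π(d_o⁴ − d_i⁴)/64 = π(52.5⁴ − 40.50⁴)/64 = 2.408×10^5 mm⁴
I = 2.408×10^-7 m⁴
At the buckling limit P_cr = P = 6.530×10^4 N
From P_cr = π²EI/(K·L)²:  L = (1/K)·√(π²EI/P_cr) = (1/2)·√(π²×1.09×10^11×2.408×10^-7/6.530×10^4)
L = 0.996 m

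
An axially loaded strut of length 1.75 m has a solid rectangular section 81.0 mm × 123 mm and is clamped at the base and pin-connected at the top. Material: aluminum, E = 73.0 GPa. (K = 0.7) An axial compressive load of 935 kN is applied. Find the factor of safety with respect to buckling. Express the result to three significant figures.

n ≈ 2.80

Buckling occurs about the weak axis: I_min = h·b³/12 with b = 81.0 mm (the shorter side).
I_min = 123×81.0³/12 = 5.447×10^6 mm⁴
I = 5.447×10^6 mm⁴ = 5.447×10^-6 m⁴
Effective length L_e = K·L = 0.7 × 1.75 = 1.225 m
P_cr = π²EI / L_e² = π² × 73.0×10⁹ × 5.447×10^-6 / 1.225² = 2.615×10^6 N
Factor of safety n = P_cr / P = 2615.3 / 935 = 2.80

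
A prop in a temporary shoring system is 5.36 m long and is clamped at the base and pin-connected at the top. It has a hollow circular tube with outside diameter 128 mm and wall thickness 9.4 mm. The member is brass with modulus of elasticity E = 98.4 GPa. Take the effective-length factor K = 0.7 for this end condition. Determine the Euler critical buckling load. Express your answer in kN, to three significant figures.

Inner diameter d_i = 128 − 2×9.4 = 109.2 mm
I = π(d_o⁴ − d_i⁴)/64 = π(128⁴ − 109.2⁴)/64 = 6.197×10^6 mm⁴
I = 6.197×10^6 mm⁴ = 6.197×10^-6 m⁴
Effective length L_e = K·L = 0.7 × 5.36 = 3.752 m
P_cr = π²EI / L_e² = π² × 98.4×10⁹ × 6.197×10^-6 / 3.752² = 4.275×10^5 N

P_cr ≈ 427 kN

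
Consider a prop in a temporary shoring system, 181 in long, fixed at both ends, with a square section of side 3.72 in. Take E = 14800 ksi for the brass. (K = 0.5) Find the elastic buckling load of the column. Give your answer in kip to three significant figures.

I = a⁴/12 = 3.72⁴/12 = 15.96 in⁴
Effective length L_e = K·L = 0.5 × 181 = 90.50 in
P_cr = π²EI / L_e² = π² × 14800×10³ × 15.96 / 90.50² = 2.846×10^5 lb

P_cr ≈ 285 kip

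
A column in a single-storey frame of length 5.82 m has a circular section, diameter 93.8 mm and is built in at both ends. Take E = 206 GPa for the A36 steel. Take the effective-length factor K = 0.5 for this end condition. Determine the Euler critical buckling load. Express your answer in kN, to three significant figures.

I = πd⁴/64 = π×93.8⁴/64 = 3.800×10^6 mm⁴
I = 3.800×10^6 mm⁴ = 3.800×10^-6 m⁴
Effective length L_e = K·L = 0.5 × 5.82 = 2.910 m
P_cr = π²EI / L_e² = π² × 206×10⁹ × 3.800×10^-6 / 2.910² = 9.124×10^5 N

P_cr ≈ 912 kN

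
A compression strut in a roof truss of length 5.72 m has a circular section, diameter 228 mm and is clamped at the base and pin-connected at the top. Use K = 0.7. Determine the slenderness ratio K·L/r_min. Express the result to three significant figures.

λ ≈ 70.2

For a solid circle r = d/4 = 228/4 = 57.00 mm
L_e = K·L = 0.7 × 5.72 m = 4.004 m = 4004.0 mm
λ = L_e / r_min = 4004.0 / 57.00 = 70.2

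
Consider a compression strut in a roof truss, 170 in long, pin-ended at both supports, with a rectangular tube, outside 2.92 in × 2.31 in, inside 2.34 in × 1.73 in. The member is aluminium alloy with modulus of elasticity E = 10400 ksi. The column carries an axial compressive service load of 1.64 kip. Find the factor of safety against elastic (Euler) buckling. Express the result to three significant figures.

Weak-axis I_min = (h_o·b_o³ − h_i·b_i³)/12 with b_o = 2.31, b_i = 1.730 in (shorter outer/inner sides).
I_min = (2.92×2.31³ − 2.340×1.730³)/12 = 1.990 in⁴
Effective length L_e = K·L = 1 × 170 = 170.0 in
P_cr = π²EI / L_e² = π² × 10400×10³ × 1.990 / 170.0² = 7.067×10^3 lb
Factor of safety n = P_cr / P = 7.0670 / 1.64 = 4.31

n ≈ 4.31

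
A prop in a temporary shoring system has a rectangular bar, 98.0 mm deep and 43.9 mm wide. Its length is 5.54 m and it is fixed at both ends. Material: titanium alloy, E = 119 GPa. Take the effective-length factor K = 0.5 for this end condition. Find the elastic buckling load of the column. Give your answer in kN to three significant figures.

Buckling occurs about the weak axis: I_min = h·b³/12 with b = 43.9 mm (the shorter side).
I_min = 98.0×43.9³/12 = 6.909×10^5 mm⁴
I = 6.909×10^5 mm⁴ = 6.909×10^-7 m⁴
Effective length L_e = K·L = 0.5 × 5.54 = 2.770 m
P_cr = π²EI / L_e² = π² × 119×10⁹ × 6.909×10^-7 / 2.770² = 1.058×10^5 N

P_cr ≈ 106 kN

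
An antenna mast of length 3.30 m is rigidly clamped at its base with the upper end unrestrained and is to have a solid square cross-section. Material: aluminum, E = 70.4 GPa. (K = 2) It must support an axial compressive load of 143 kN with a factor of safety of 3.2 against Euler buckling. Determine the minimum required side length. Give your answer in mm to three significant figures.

a ≈ 136 mm

Required P_cr = n·P = 3.2 × 143 = 457.6 kN
L_e = K·L = 2 × 3.30 = 6.600 m
Required I = P_cr·L_e²/(π²E) = 4.576×10^5 × 6.600² / (π² × 7.04×10^10) = 2.869×10^-5 m⁴
I_req = 2.869×10^7 mm⁴
Solid square: I = a⁴/12  ⇒  a = (12I)^(1/4) = (12×2.869×10^7)^(1/4) = 136 mm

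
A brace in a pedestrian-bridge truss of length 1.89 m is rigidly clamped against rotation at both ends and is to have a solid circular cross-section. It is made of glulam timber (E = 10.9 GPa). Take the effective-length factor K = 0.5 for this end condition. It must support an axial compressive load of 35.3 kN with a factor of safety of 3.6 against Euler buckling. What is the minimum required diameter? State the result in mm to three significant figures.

d ≈ 68.1 mm

Required P_cr = n·P = 3.6 × 35.3 = 127.1 kN
L_e = K·L = 0.5 × 1.89 = 0.9450 m
Required I = P_cr·L_e²/(π²E) = 1.271×10^5 × 0.9450² / (π² × 1.09×10^10) = 1.055×10^-6 m⁴
I_req = 1.055×10^6 mm⁴
Solid circle: I = πd⁴/64  ⇒  d = (64I/π)^(1/4) = (64×1.055×10^6/π)^(1/4) = 68.1 mm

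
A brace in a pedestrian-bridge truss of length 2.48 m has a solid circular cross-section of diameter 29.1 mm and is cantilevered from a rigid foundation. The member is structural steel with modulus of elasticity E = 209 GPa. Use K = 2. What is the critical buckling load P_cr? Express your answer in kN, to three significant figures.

P_cr ≈ 2.95 kN

I = πd⁴/64 = π×29.1⁴/64 = 3.520×10^4 mm⁴
I = 3.520×10^4 mm⁴ = 3.520×10^-8 m⁴
Effective length L_e = K·L = 2 × 2.48 = 4.960 m
P_cr = π²EI / L_e² = π² × 209×10⁹ × 3.520×10^-8 / 4.960² = 2.951×10^3 N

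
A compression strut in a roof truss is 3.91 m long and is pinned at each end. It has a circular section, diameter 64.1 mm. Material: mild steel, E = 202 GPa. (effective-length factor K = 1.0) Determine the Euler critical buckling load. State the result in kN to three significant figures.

I = πd⁴/64 = π×64.1⁴/64 = 8.287×10^5 mm⁴
I = 8.287×10^5 mm⁴ = 8.287×10^-7 m⁴
Effective length L_e = K·L = 1 × 3.91 = 3.910 m
P_cr = π²EI / L_e² = π² × 202×10⁹ × 8.287×10^-7 / 3.910² = 1.081×10^5 N

P_cr ≈ 108 kN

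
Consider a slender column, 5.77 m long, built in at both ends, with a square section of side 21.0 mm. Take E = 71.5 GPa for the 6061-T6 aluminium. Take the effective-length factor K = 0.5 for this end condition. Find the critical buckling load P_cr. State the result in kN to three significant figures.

P_cr ≈ 1.37 kN

I = a⁴/12 = 21.0⁴/12 = 1.621×10^4 mm⁴
I = 1.621×10^4 mm⁴ = 1.621×10^-8 m⁴
Effective length L_e = K·L = 0.5 × 5.77 = 2.885 m
P_cr = π²EI / L_e² = π² × 71.5×10⁹ × 1.621×10^-8 / 2.885² = 1.374×10^3 N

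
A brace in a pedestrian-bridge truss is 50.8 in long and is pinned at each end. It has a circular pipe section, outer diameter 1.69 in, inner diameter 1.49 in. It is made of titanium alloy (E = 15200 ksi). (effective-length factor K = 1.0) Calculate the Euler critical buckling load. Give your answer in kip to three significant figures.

d_o = 1.69 in, d_i = 1.49 in
I = π(d_o⁴ − d_i⁴)/64 = π(1.69⁴ − 1.490⁴)/64 = 0.1585 in⁴
Effective length L_e = K·L = 1 × 50.8 = 50.80 in
P_cr = π²EI / L_e² = π² × 15200×10³ × 0.1585 / 50.80² = 9.213×10^3 lb

P_cr ≈ 9.21 kip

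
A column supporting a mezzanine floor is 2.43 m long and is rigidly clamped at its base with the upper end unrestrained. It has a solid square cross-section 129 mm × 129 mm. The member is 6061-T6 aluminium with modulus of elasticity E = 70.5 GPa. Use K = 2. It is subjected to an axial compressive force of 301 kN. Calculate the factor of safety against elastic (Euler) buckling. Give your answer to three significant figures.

n ≈ 2.26

I = a⁴/12 = 129⁴/12 = 2.308×10^7 mm⁴
I = 2.308×10^7 mm⁴ = 2.308×10^-5 m⁴
Effective length L_e = K·L = 2 × 2.43 = 4.860 m
P_cr = π²EI / L_e² = π² × 70.5×10⁹ × 2.308×10^-5 / 4.860² = 6.798×10^5 N
Factor of safety n = P_cr / P = 679.82 / 301 = 2.26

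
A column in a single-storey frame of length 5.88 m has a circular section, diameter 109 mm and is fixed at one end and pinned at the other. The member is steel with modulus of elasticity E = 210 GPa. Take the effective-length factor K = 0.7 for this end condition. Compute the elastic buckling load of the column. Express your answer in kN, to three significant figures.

I = πd⁴/64 = π×109⁴/64 = 6.929×10^6 mm⁴
I = 6.929×10^6 mm⁴ = 6.929×10^-6 m⁴
Effective length L_e = K·L = 0.7 × 5.88 = 4.116 m
P_cr = π²EI / L_e² = π² × 210×10⁹ × 6.929×10^-6 / 4.116² = 8.477×10^5 N

P_cr ≈ 848 kN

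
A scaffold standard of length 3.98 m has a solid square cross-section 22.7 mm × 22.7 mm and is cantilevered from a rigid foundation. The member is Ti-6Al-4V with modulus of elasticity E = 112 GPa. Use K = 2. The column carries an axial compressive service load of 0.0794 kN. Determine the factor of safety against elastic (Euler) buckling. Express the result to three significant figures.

n ≈ 4.86

I = a⁴/12 = 22.7⁴/12 = 2.213×10^4 mm⁴
I = 2.213×10^4 mm⁴ = 2.213×10^-8 m⁴
Effective length L_e = K·L = 2 × 3.98 = 7.960 m
P_cr = π²EI / L_e² = π² × 112×10⁹ × 2.213×10^-8 / 7.960² = 386.0 N
Factor of safety n = P_cr / P = 0.38602 / 0.0794 = 4.86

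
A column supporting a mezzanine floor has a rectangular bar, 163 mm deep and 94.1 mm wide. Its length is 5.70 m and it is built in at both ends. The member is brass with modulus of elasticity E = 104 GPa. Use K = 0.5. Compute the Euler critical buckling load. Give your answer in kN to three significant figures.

P_cr ≈ 1430 kN

Buckling occurs about the weak axis: I_min = h·b³/12 with b = 94.1 mm (the shorter side).
I_min = 163×94.1³/12 = 1.132×10^7 mm⁴
I = 1.132×10^7 mm⁴ = 1.132×10^-5 m⁴
Effective length L_e = K·L = 0.5 × 5.70 = 2.850 m
P_cr = π²EI / L_e² = π² × 104×10⁹ × 1.132×10^-5 / 2.850² = 1.430×10^6 N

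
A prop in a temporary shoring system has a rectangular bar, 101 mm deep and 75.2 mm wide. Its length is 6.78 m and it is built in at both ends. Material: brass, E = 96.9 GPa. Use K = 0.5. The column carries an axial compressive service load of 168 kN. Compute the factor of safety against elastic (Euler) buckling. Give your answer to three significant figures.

Buckling occurs about the weak axis: I_min = h·b³/12 with b = 75.2 mm (the shorter side).
I_min = 101×75.2³/12 = 3.579×10^6 mm⁴
I = 3.579×10^6 mm⁴ = 3.579×10^-6 m⁴
Effective length L_e = K·L = 0.5 × 6.78 = 3.390 m
P_cr = π²EI / L_e² = π² × 96.9×10⁹ × 3.579×10^-6 / 3.390² = 2.979×10^5 N
Factor of safety n = P_cr / P = 297.86 / 168 = 1.77

n ≈ 1.77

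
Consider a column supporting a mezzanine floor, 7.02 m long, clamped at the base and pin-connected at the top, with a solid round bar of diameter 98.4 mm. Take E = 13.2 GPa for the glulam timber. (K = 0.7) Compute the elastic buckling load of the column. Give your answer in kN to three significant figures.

I = πd⁴/64 = π×98.4⁴/64 = 4.602×10^6 mm⁴
I = 4.602×10^6 mm⁴ = 4.602×10^-6 m⁴
Effective length L_e = K·L = 0.7 × 7.02 = 4.914 m
P_cr = π²EI / L_e² = π² × 13.2×10⁹ × 4.602×10^-6 / 4.914² = 2.483×10^4 N

P_cr ≈ 24.8 kN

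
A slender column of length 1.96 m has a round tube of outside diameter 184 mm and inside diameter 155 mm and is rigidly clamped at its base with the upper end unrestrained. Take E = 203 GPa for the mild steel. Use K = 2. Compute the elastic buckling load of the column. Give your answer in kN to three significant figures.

d_o = 184 mm, d_i = 155 mm
I = π(d_o⁴ − d_i⁴)/64 = π(184⁴ − 155.0⁴)/64 = 2.793×10^7 mm⁴
I = 2.793×10^7 mm⁴ = 2.793×10^-5 m⁴
Effective length L_e = K·L = 2 × 1.96 = 3.920 m
P_cr = π²EI / L_e² = π² × 203×10⁹ × 2.793×10^-5 / 3.920² = 3.642×10^6 N

P_cr ≈ 3640 kN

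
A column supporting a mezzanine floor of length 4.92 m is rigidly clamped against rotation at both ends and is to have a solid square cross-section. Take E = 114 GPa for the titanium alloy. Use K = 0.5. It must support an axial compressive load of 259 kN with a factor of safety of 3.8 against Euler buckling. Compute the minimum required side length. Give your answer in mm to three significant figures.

Required P_cr = n·P = 3.8 × 259 = 984.2 kN
L_e = K·L = 0.5 × 4.92 = 2.460 m
Required I = P_cr·L_e²/(π²E) = 9.842×10^5 × 2.460² / (π² × 1.14×10^11) = 5.294×10^-6 m⁴
I_req = 5.294×10^6 mm⁴
Solid square: I = a⁴/12  ⇒  a = (12I)^(1/4) = (12×5.294×10^6)^(1/4) = 89.3 mm

a ≈ 89.3 mm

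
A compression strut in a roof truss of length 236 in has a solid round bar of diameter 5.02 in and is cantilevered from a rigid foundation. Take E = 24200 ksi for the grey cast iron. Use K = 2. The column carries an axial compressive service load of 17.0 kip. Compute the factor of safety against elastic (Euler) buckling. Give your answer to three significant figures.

n ≈ 1.97

I = πd⁴/64 = π×5.02⁴/64 = 31.17 in⁴
Effective length L_e = K·L = 2 × 236 = 472.0 in
P_cr = π²EI / L_e² = π² × 24200×10³ × 31.17 / 472.0² = 3.342×10^4 lb
Factor of safety n = P_cr / P = 33.421 / 17.0 = 1.97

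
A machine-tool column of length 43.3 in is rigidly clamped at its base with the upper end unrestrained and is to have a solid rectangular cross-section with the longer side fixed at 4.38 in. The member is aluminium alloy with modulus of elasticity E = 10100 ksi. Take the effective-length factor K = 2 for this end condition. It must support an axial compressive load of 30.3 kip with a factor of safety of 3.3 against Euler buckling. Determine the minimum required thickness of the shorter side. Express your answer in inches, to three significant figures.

b ≈ 2.74 in

Required P_cr = n·P = 3.3 × 30.3 = 99.99 kip
L_e = K·L = 2 × 43.3 = 86.60 in
Required I = P_cr·L_e²/(π²E) = 9.999×10^4 × 86.60² / (π² × 1.01×10^7) = 7.523 in⁴
Rectangle, weak axis: I_min = h·b³/12 with h = 4.38 in fixed  ⇒  b = (12I/h)^(1/3) = 2.74 in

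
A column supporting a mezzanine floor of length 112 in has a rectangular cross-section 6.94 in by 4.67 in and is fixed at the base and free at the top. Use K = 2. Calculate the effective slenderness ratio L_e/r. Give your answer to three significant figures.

λ ≈ 166

For a rectangle r_min = b/√12 = 4.67/√12 = 1.348 in
L_e = K·L = 2 × 112 = 224.0 in
λ = L_e / r_min = 224.00 / 1.348 = 166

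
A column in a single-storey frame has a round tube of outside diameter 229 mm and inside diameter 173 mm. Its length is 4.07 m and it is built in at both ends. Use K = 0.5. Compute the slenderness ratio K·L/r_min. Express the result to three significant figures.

d_o = 229 mm, d_i = 173 mm
I = π(d_o⁴ − d_i⁴)/64 = π(229⁴ − 173.0⁴)/64 = 9.102×10^7 mm⁴
A = 1.768×10^4 mm²;  r_min = √(I/A) = √(9.102×10^7/1.768×10^4) = 71.75 mm
L_e = K·L = 0.5 × 4.07 m = 2.035 m = 2035.0 mm
λ = L_e / r_min = 2035.0 / 71.75 = 28.4

λ ≈ 28.4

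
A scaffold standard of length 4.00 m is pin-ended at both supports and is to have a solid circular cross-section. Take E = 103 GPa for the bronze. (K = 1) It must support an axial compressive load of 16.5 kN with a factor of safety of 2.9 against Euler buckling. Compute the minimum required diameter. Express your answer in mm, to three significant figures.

Required P_cr = n·P = 2.9 × 16.5 = 47.85 kN
L_e = K·L = 1 × 4.00 = 4.000 m
Required I = P_cr·L_e²/(π²E) = 4.785×10^4 × 4.000² / (π² × 1.03×10^11) = 7.531×10^-7 m⁴
I_req = 7.531×10^5 mm⁴
Solid circle: I = πd⁴/64  ⇒  d = (64I/π)^(1/4) = (64×7.531×10^5/π)^(1/4) = 62.6 mm

d ≈ 62.6 mm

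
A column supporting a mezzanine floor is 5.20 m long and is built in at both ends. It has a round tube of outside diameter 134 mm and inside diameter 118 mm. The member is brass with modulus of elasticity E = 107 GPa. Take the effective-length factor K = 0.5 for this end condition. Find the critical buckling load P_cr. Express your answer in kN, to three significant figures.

d_o = 134 mm, d_i = 118 mm
I = π(d_o⁴ − d_i⁴)/64 = π(134⁴ − 118.0⁴)/64 = 6.310×10^6 mm⁴
I = 6.310×10^6 mm⁴ = 6.310×10^-6 m⁴
Effective length L_e = K·L = 0.5 × 5.20 = 2.600 m
P_cr = π²EI / L_e² = π² × 107×10⁹ × 6.310×10^-6 / 2.600² = 9.857×10^5 N

P_cr ≈ 986 kN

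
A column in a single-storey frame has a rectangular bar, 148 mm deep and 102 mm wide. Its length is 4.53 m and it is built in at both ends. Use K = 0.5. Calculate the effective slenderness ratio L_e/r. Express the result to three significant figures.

λ ≈ 76.9

Buckling occurs about the weak axis: I_min = h·b³/12 with b = 102 mm (the shorter side).
I_min = 148×102³/12 = 1.309×10^7 mm⁴
A = 1.510×10^4 mm²;  r_min = √(I/A) = √(1.309×10^7/1.510×10^4) = 29.44 mm
L_e = K·L = 0.5 × 4.53 m = 2.265 m = 2265.0 mm
λ = L_e / r_min = 2265.0 / 29.44 = 76.9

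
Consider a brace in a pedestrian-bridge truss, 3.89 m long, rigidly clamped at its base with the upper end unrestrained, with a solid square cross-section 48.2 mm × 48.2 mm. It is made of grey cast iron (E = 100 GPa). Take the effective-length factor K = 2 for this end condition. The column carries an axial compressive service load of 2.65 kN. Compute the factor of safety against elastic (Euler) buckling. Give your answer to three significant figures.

I = a⁴/12 = 48.2⁴/12 = 4.498×10^5 mm⁴
I = 4.498×10^5 mm⁴ = 4.498×10^-7 m⁴
Effective length L_e = K·L = 2 × 3.89 = 7.780 m
P_cr = π²EI / L_e² = π² × 100×10⁹ × 4.498×10^-7 / 7.780² = 7.334×10^3 N
Factor of safety n = P_cr / P = 7.3341 / 2.65 = 2.77

n ≈ 2.77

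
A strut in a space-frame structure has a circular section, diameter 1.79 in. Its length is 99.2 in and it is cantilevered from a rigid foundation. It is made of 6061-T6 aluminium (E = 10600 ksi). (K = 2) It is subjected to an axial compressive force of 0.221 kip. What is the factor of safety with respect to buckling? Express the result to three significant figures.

n ≈ 6.06

I = πd⁴/64 = π×1.79⁴/64 = 0.5039 in⁴
Effective length L_e = K·L = 2 × 99.2 = 198.4 in
P_cr = π²EI / L_e² = π² × 10600×10³ × 0.5039 / 198.4² = 1.339×10^3 lb
Factor of safety n = P_cr / P = 1.3394 / 0.221 = 6.06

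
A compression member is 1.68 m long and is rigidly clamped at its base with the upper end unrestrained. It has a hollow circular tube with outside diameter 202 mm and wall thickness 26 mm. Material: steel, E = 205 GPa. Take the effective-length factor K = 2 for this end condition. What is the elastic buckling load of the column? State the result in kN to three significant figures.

P_cr ≈ 10200 kN

Inner diameter d_i = 202 − 2×26 = 150.0 mm
I = π(d_o⁴ − d_i⁴)/64 = π(202⁴ − 150.0⁴)/64 = 5.688×10^7 mm⁴
I = 5.688×10^7 mm⁴ = 5.688×10^-5 m⁴
Effective length L_e = K·L = 2 × 1.68 = 3.360 m
P_cr = π²EI / L_e² = π² × 205×10⁹ × 5.688×10^-5 / 3.360² = 1.019×10^7 N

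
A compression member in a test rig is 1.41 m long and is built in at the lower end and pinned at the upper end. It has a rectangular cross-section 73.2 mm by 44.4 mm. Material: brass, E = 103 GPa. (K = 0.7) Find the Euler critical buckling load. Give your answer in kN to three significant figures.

P_cr ≈ 557 kN

Buckling occurs about the weak axis: I_min = h·b³/12 with b = 44.4 mm (the shorter side).
I_min = 73.2×44.4³/12 = 5.339×10^5 mm⁴
I = 5.339×10^5 mm⁴ = 5.339×10^-7 m⁴
Effective length L_e = K·L = 0.7 × 1.41 = 0.9870 m
P_cr = π²EI / L_e² = π² × 103×10⁹ × 5.339×10^-7 / 0.9870² = 5.572×10^5 N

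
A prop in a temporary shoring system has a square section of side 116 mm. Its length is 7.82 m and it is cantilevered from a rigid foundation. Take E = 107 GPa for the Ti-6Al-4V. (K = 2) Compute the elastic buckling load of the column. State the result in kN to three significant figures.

P_cr ≈ 65.1 kN

I = a⁴/12 = 116⁴/12 = 1.509×10^7 mm⁴
I = 1.509×10^7 mm⁴ = 1.509×10^-5 m⁴
Effective length L_e = K·L = 2 × 7.82 = 15.64 m
P_cr = π²EI / L_e² = π² × 107×10⁹ × 1.509×10^-5 / 15.64² = 6.514×10^4 N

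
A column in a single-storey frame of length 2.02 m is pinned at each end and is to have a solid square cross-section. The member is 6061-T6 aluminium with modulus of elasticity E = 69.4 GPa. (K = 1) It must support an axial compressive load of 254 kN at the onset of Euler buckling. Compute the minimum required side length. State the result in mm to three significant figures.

L_e = K·L = 1 × 2.02 = 2.020 m
Required I = P_cr·L_e²/(π²E) = 2.540×10^5 × 2.020² / (π² × 6.94×10^10) = 1.513×10^-6 m⁴
I_req = 1.513×10^6 mm⁴
Solid square: I = a⁴/12  ⇒  a = (12I)^(1/4) = (12×1.513×10^6)^(1/4) = 65.3 mm

a ≈ 65.3 mm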